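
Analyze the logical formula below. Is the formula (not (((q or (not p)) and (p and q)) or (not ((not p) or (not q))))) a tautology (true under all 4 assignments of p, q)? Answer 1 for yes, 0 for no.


Check all 4 assignments:
p=0, q=0: 1
p=0, q=1: 1
p=1, q=0: 1
p=1, q=1: 0
Satisfying count = 3/4.
Tautology iff count = 4: no.

0


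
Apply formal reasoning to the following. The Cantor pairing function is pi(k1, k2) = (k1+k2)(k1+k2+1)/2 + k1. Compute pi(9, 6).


k1 + k2 = 15
(k1+k2)(k1+k2+1)/2 = 15 * 16 / 2 = 120
pi = 120 + 9 = 129

129


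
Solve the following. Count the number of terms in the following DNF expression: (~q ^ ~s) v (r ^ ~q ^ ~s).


A DNF formula is a disjunction of terms (conjunctions).
Terms are separated by v.
Counting the disjuncts: 2 terms.

2


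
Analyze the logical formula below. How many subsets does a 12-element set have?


The power set of a set with n elements has 2^n elements.
|P(S)| = 2^12 = 4096

4096


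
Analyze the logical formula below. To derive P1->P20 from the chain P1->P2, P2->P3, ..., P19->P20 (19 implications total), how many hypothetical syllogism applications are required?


With 19 implications in a chain connecting 20 propositions:
P1->P2, P2->P3, ..., P19->P20
Steps needed = (number of implications) - 1 = 19 - 1 = 18

18


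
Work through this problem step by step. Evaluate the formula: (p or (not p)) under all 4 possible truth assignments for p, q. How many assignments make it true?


Check all 4 assignments:
p=0, q=0: 1
p=0, q=1: 1
p=1, q=0: 1
p=1, q=1: 1
Count of True = 4

4


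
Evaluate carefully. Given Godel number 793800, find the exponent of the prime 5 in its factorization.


Factorize 793800 by dividing by 5 repeatedly.
Division steps: 5 divides 793800 exactly 2 time(s).
Exponent of 5 = 2

2


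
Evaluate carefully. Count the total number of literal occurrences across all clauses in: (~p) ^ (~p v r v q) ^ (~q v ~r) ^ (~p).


Counting literals in each clause:
Clause 1: 1 literal(s)
Clause 2: 3 literal(s)
Clause 3: 2 literal(s)
Clause 4: 1 literal(s)
Total = 7

7


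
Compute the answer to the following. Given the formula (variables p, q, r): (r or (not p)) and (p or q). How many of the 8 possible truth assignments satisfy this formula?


Evaluate all 8 assignments for p, q, r:
p=0, q=0, r=0: 0
p=0, q=0, r=1: 0
p=0, q=1, r=0: 1
p=0, q=1, r=1: 1
p=1, q=0, r=0: 0
p=1, q=0, r=1: 1
p=1, q=1, r=0: 0
p=1, q=1, r=1: 1
Satisfying count = 4

4


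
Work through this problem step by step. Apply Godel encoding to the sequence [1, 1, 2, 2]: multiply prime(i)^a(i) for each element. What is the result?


Encode each element as an exponent of the corresponding prime:
  2^1 = 2
  3^1 = 3
  5^2 = 25
  7^2 = 49
Product = 2 * 3 * 25 * 49 = 7350

7350


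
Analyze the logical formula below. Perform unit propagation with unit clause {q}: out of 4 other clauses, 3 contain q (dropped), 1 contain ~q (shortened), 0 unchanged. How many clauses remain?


Satisfied (removed): 3
Shortened (remain): 1
Unchanged (remain): 0
Remaining = 1 + 0 = 1

1


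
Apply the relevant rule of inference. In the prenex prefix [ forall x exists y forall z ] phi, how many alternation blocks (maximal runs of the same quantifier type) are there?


Quantifier-type sequence: A E A  (A=forall, E=exists)
Group into maximal same-type runs:
  Ax1 | Ex1 | Ax1
Number of blocks = 3

3


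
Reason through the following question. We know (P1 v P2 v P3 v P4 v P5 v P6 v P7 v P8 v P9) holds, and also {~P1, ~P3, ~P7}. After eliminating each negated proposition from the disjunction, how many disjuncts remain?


Original disjuncts (9): P1, P2, P3, P4, P5, P6, P7, P8, P9
Negated (eliminate): ~P1, ~P3, ~P7
Remaining disjuncts: P2, P4, P5, P6, P8, P9
Count = 9 - 3 = 6

6


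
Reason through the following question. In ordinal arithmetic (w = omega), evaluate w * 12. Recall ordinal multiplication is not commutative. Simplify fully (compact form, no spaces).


Compute w * 12.
Ordinal * is associative and left-distributive over +, but NOT commutative; for finite n>1, n*w = w but w*n stays w*n.
w * 12 means 12 copies of w concatenated: w*12.
Result = w*12

w*12


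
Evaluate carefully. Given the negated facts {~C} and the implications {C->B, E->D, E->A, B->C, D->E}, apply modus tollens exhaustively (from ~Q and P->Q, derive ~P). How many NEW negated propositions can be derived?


Initial negated facts: {~C}
Apply modus tollens to closure:
  ~C and B->C  =>  ~B
Final negated: {~B, ~C}
New negations: {~B}
Count = 1

1


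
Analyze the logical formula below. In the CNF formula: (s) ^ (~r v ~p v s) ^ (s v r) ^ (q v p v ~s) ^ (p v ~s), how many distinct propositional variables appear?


Identify each variable that appears in the formula.
Variables found: p, q, r, s
Count = 4

4


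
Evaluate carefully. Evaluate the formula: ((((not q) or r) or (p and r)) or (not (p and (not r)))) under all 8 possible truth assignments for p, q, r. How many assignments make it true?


Check all 8 assignments:
p=0, q=0, r=0: 1
p=0, q=0, r=1: 1
p=0, q=1, r=0: 1
p=0, q=1, r=1: 1
p=1, q=0, r=0: 1
p=1, q=0, r=1: 1
p=1, q=1, r=0: 0
p=1, q=1, r=1: 1
Count of True = 7

7


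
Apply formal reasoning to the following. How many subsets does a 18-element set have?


The power set of a set with n elements has 2^n elements.
|P(S)| = 2^18 = 262144

262144


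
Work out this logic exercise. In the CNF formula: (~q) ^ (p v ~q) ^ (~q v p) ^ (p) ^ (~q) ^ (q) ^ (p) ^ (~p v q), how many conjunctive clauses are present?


A CNF formula is a conjunction of clauses.
Clauses are separated by ^.
Counting the conjuncts: 8 clauses.

8


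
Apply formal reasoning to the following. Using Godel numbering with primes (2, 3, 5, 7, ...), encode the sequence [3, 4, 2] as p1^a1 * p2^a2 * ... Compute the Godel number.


Encode each element as an exponent of the corresponding prime:
  2^3 = 8
  3^4 = 81
  5^2 = 25
Product = 8 * 81 * 25 = 16200

16200


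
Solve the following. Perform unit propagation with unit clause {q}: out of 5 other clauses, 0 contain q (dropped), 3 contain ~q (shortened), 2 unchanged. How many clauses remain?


Satisfied (removed): 0
Shortened (remain): 3
Unchanged (remain): 2
Remaining = 3 + 2 = 5

5


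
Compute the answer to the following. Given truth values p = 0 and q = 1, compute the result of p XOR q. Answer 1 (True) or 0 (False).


p = 0, q = 1
Operation: p XOR q
Evaluate: 0 XOR 1 = 1

1


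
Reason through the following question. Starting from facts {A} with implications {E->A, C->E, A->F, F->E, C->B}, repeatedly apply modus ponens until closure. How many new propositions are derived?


Initial facts: {A}
Apply modus ponens to closure:
  A and A->F  =>  F
  F and F->E  =>  E
Final known: {A, E, F}
New propositions: {E, F}
Count = 2

2


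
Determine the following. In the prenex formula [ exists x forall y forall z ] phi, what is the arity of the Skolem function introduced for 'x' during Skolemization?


Quantifier prefix: exists x forall y forall z
'x' is existentially quantified at position 1.
No universal quantifiers precede it.
Skolem function arity = 0 (a Skolem constant)

0


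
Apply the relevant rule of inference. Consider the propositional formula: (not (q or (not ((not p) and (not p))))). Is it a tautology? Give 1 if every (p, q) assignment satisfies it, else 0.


Check all 4 assignments:
p=0, q=0: 1
p=0, q=1: 0
p=1, q=0: 0
p=1, q=1: 0
Satisfying count = 1/4.
Tautology iff count = 4: no.

0


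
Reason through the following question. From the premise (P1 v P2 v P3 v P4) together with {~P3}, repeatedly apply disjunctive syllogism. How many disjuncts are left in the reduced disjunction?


Original disjuncts (4): P1, P2, P3, P4
Negated (eliminate): ~P3
Remaining disjuncts: P1, P2, P4
Count = 4 - 1 = 3

3


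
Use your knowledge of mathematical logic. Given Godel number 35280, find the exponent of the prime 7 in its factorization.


Factorize 35280 by dividing by 7 repeatedly.
Division steps: 7 divides 35280 exactly 2 time(s).
Exponent of 7 = 2

2


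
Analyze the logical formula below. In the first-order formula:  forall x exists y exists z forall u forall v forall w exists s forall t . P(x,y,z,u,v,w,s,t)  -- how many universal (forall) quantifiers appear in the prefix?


Quantifier prefix: forall x exists y exists z forall u forall v forall w exists s forall t
Mark each quantifier type:
  U E E U U U E U
Universal count = 5, Existential count = 3
Asked for universal (forall) quantifiers: 5

5


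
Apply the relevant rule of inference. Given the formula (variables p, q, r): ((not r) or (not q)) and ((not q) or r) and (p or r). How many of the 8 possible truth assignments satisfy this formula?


Evaluate all 8 assignments for p, q, r:
p=0, q=0, r=0: 0
p=0, q=0, r=1: 1
p=0, q=1, r=0: 0
p=0, q=1, r=1: 0
p=1, q=0, r=0: 1
p=1, q=0, r=1: 1
p=1, q=1, r=0: 0
p=1, q=1, r=1: 0
Satisfying count = 3

3


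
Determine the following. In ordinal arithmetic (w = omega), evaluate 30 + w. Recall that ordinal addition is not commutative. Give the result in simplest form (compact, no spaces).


Compute 30 + w.
Ordinal + is associative but NOT commutative; for finite n>0, n + w = w but w + n stays w+n.
Any finite left addend is absorbed by w on the right: 30 + w = w.
Result = w

w


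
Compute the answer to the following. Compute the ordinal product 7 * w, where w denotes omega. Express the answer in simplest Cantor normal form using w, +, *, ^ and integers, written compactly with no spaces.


Compute 7 * w.
Ordinal * is associative and left-distributive over +, but NOT commutative; for finite n>1, n*w = w but w*n stays w*n.
For finite n>0, n * w = sup{n*k : k<w} = w. So 7 * w = w.
Result = w

w


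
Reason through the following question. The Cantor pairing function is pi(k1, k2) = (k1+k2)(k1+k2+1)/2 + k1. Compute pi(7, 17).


k1 + k2 = 24
(k1+k2)(k1+k2+1)/2 = 24 * 25 / 2 = 300
pi = 300 + 7 = 307

307


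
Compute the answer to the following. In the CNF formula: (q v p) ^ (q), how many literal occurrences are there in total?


Counting literals in each clause:
Clause 1: 2 literal(s)
Clause 2: 1 literal(s)
Total = 3

3


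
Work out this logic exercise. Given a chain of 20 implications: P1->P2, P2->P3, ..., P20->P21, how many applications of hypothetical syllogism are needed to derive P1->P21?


With 20 implications in a chain connecting 21 propositions:
P1->P2, P2->P3, ..., P20->P21
Steps needed = (number of implications) - 1 = 20 - 1 = 19

19


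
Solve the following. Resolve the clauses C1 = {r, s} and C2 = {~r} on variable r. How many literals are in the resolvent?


Remove r from C1 and ~r from C2.
C1 remainder: {s}
C2 remainder: {}
Union (resolvent): {s}
Resolvent has 1 literal(s).

1


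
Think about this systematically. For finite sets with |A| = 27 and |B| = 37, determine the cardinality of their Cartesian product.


The Cartesian product A x B contains all ordered pairs (a, b).
|A x B| = |A| * |B| = 27 * 37 = 999

999


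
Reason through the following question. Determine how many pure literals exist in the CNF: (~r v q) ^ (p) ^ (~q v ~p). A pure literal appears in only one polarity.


Check each variable for pure literal status:
p: mixed (not pure)
q: mixed (not pure)
r: pure negative
Pure literal count = 1

1


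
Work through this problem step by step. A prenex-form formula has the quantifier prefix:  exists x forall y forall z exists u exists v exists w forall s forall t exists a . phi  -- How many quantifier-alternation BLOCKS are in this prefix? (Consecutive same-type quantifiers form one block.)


Quantifier-type sequence: E A A E E E A A E  (A=forall, E=exists)
Group into maximal same-type runs:
  Ex1 | Ax2 | Ex3 | Ax2 | Ex1
Number of blocks = 5

5


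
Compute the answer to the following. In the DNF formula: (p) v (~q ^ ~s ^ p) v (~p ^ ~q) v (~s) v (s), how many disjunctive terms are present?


A DNF formula is a disjunction of terms (conjunctions).
Terms are separated by v.
Counting the disjuncts: 5 terms.

5


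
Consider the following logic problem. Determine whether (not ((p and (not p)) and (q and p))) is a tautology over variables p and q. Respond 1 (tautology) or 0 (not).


Check all 4 assignments:
p=0, q=0: 1
p=0, q=1: 1
p=1, q=0: 1
p=1, q=1: 1
Satisfying count = 4/4.
Tautology iff count = 4: yes.

1


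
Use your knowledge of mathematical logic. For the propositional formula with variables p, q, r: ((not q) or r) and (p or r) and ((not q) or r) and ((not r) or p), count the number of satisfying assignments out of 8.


Evaluate all 8 assignments for p, q, r:
p=0, q=0, r=0: 0
p=0, q=0, r=1: 0
p=0, q=1, r=0: 0
p=0, q=1, r=1: 0
p=1, q=0, r=0: 1
p=1, q=0, r=1: 1
p=1, q=1, r=0: 0
p=1, q=1, r=1: 1
Satisfying count = 3

3


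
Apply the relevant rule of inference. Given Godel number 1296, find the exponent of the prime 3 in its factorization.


Factorize 1296 by dividing by 3 repeatedly.
Division steps: 3 divides 1296 exactly 4 time(s).
Exponent of 3 = 4

4


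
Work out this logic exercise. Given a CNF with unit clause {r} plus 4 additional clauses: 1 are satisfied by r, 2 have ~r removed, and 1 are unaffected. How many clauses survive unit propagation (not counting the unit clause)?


Satisfied (removed): 1
Shortened (remain): 2
Unchanged (remain): 1
Remaining = 2 + 1 = 3

3


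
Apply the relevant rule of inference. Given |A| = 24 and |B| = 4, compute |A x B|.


The Cartesian product A x B contains all ordered pairs (a, b).
|A x B| = |A| * |B| = 24 * 4 = 96

96


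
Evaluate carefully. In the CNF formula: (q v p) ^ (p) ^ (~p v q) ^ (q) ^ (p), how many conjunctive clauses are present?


A CNF formula is a conjunction of clauses.
Clauses are separated by ^.
Counting the conjuncts: 5 clauses.

5


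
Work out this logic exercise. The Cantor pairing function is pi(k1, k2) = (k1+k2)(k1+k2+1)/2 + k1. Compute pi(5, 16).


k1 + k2 = 21
(k1+k2)(k1+k2+1)/2 = 21 * 22 / 2 = 231
pi = 231 + 5 = 236

236


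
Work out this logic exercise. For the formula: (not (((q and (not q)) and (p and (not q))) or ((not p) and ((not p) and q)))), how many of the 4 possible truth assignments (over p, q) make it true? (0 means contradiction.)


Check all 4 assignments:
p=0, q=0: 1
p=0, q=1: 0
p=1, q=0: 1
p=1, q=1: 1
Count of True = 3

3


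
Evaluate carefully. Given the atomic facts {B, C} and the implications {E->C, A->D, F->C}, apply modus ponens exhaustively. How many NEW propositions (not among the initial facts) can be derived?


Initial facts: {B, C}
Apply modus ponens to closure:
  (no implication fires)
Final known: {B, C}
New propositions: {(none)}
Count = 0

0


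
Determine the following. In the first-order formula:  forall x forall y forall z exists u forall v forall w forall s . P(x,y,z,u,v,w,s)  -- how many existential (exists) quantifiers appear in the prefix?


Quantifier prefix: forall x forall y forall z exists u forall v forall w forall s
Mark each quantifier type:
  U U U E U U U
Universal count = 6, Existential count = 1
Asked for existential (exists) quantifiers: 1

1


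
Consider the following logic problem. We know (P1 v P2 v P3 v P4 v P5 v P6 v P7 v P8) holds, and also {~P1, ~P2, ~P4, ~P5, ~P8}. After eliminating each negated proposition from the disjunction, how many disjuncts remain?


Original disjuncts (8): P1, P2, P3, P4, P5, P6, P7, P8
Negated (eliminate): ~P1, ~P2, ~P4, ~P5, ~P8
Remaining disjuncts: P3, P6, P7
Count = 8 - 5 = 3

3


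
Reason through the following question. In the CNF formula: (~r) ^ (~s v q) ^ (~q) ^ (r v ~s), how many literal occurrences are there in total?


Counting literals in each clause:
Clause 1: 1 literal(s)
Clause 2: 2 literal(s)
Clause 3: 1 literal(s)
Clause 4: 2 literal(s)
Total = 6

6


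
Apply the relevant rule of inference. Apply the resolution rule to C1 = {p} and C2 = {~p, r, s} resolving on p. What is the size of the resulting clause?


Remove p from C1 and ~p from C2.
C1 remainder: {}
C2 remainder: {r, s}
Union (resolvent): {r, s}
Resolvent has 2 literal(s).

2


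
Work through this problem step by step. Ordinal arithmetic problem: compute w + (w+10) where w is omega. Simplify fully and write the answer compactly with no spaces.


Compute w + (w+10).
Ordinal + is associative but NOT commutative; for finite n>0, n + w = w but w + n stays w+n.
w + (w+10) = (w+w) + 10 = w*2+10.
Result = w*2+10

w*2+10


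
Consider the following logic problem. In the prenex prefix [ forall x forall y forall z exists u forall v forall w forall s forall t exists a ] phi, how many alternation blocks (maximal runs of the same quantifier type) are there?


Quantifier-type sequence: A A A E A A A A E  (A=forall, E=exists)
Group into maximal same-type runs:
  Ax3 | Ex1 | Ax4 | Ex1
Number of blocks = 4

4


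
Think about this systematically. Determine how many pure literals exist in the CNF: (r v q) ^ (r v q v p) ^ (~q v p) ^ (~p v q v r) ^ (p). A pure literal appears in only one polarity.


Check each variable for pure literal status:
p: mixed (not pure)
q: mixed (not pure)
r: pure positive
Pure literal count = 1

1


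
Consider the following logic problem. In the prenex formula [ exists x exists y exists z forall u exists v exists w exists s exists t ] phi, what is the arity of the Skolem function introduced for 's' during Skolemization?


Quantifier prefix: exists x exists y exists z forall u exists v exists w exists s exists t
's' is existentially quantified at position 7.
Universal variables preceding it: u
Skolem function arity = 1

1


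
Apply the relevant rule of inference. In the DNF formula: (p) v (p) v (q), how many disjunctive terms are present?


A DNF formula is a disjunction of terms (conjunctions).
Terms are separated by v.
Counting the disjuncts: 3 terms.

3


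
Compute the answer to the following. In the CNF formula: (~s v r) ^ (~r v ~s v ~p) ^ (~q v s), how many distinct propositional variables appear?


Identify each variable that appears in the formula.
Variables found: p, q, r, s
Count = 4

4


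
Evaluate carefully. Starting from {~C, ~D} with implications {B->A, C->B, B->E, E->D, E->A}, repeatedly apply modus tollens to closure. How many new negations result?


Initial negated facts: {~C, ~D}
Apply modus tollens to closure:
  ~D and E->D  =>  ~E
  ~E and B->E  =>  ~B
Final negated: {~B, ~C, ~D, ~E}
New negations: {~B, ~E}
Count = 2

2


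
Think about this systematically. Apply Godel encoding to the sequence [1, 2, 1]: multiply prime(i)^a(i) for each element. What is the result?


Encode each element as an exponent of the corresponding prime:
  2^1 = 2
  3^2 = 9
  5^1 = 5
Product = 2 * 9 * 5 = 90

90


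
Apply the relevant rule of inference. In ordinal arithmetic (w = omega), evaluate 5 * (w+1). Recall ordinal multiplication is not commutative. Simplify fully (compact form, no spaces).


Compute 5 * (w+1).
Ordinal * is associative and left-distributive over +, but NOT commutative; for finite n>1, n*w = w but w*n stays w*n.
By left-distributivity: 5 * (w+1) = 5*w + 5*1 = w + 5 = w+5.
Result = w+5

w+5


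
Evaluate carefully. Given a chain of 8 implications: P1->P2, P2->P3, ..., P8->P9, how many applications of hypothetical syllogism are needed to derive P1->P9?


With 8 implications in a chain connecting 9 propositions:
P1->P2, P2->P3, ..., P8->P9
Steps needed = (number of implications) - 1 = 8 - 1 = 7

7


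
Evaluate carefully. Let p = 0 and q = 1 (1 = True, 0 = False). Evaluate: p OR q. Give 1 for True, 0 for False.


p = 0, q = 1
Operation: p OR q
Evaluate: 0 OR 1 = 1

1


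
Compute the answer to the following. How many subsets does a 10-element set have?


The power set of a set with n elements has 2^n elements.
|P(S)| = 2^10 = 1024

1024


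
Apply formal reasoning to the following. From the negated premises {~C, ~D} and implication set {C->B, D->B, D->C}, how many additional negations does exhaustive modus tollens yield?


Initial negated facts: {~C, ~D}
Apply modus tollens to closure:
  (no implication fires)
Final negated: {~C, ~D}
New negations: {(none)}
Count = 0

0


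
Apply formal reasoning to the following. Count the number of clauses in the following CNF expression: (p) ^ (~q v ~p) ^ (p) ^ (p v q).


A CNF formula is a conjunction of clauses.
Clauses are separated by ^.
Counting the conjuncts: 4 clauses.

4


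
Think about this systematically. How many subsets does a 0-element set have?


The power set of a set with n elements has 2^n elements.
|P(S)| = 2^0 = 1

1


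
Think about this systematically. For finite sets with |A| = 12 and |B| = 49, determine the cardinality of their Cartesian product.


The Cartesian product A x B contains all ordered pairs (a, b).
|A x B| = |A| * |B| = 12 * 49 = 588

588


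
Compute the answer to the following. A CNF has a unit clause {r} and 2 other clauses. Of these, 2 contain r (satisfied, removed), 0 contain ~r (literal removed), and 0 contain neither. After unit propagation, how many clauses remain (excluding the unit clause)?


Satisfied (removed): 2
Shortened (remain): 0
Unchanged (remain): 0
Remaining = 0 + 0 = 0

0


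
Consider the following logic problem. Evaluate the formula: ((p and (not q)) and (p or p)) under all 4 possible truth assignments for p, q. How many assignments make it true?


Check all 4 assignments:
p=0, q=0: 0
p=0, q=1: 0
p=1, q=0: 1
p=1, q=1: 0
Count of True = 1

1


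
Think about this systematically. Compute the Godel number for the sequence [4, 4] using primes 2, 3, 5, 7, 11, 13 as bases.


Encode each element as an exponent of the corresponding prime:
  2^4 = 16
  3^4 = 81
Product = 16 * 81 = 1296

1296


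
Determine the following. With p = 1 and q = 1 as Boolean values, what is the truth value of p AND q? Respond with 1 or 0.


p = 1, q = 1
Operation: p AND q
Evaluate: 1 AND 1 = 1

1


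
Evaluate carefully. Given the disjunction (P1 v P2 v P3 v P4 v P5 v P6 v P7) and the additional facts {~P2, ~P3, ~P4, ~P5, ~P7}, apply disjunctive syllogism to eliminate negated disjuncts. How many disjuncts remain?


Original disjuncts (7): P1, P2, P3, P4, P5, P6, P7
Negated (eliminate): ~P2, ~P3, ~P4, ~P5, ~P7
Remaining disjuncts: P1, P6
Count = 7 - 5 = 2

2


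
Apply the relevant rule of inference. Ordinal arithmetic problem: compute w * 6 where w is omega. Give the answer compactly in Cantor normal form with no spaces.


Compute w * 6.
Ordinal * is associative and left-distributive over +, but NOT commutative; for finite n>1, n*w = w but w*n stays w*n.
w * 6 means 6 copies of w concatenated: w*6.
Result = w*6

w*6


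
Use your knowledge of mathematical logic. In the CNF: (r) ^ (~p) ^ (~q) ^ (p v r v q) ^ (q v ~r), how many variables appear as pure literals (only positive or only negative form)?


Check each variable for pure literal status:
p: mixed (not pure)
q: mixed (not pure)
r: mixed (not pure)
Pure literal count = 0

0


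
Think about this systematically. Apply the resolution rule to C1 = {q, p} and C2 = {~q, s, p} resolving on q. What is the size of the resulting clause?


Remove q from C1 and ~q from C2.
C1 remainder: {p}
C2 remainder: {s, p}
Union (resolvent): {p, s}
Resolvent has 2 literal(s).

2


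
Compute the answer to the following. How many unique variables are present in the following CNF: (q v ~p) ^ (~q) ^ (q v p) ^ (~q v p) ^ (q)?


Identify each variable that appears in the formula.
Variables found: p, q
Count = 2

2


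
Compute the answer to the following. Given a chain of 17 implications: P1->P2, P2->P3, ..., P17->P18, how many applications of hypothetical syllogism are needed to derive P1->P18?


With 17 implications in a chain connecting 18 propositions:
P1->P2, P2->P3, ..., P17->P18
Steps needed = (number of implications) - 1 = 17 - 1 = 16

16


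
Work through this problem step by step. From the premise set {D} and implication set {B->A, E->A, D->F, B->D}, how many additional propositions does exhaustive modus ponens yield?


Initial facts: {D}
Apply modus ponens to closure:
  D and D->F  =>  F
Final known: {D, F}
New propositions: {F}
Count = 1

1


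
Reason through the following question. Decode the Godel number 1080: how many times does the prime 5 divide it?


Factorize 1080 by dividing by 5 repeatedly.
Division steps: 5 divides 1080 exactly 1 time(s).
Exponent of 5 = 1

1


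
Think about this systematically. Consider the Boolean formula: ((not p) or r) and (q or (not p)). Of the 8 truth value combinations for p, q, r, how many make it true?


Evaluate all 8 assignments for p, q, r:
p=0, q=0, r=0: 1
p=0, q=0, r=1: 1
p=0, q=1, r=0: 1
p=0, q=1, r=1: 1
p=1, q=0, r=0: 0
p=1, q=0, r=1: 0
p=1, q=1, r=0: 0
p=1, q=1, r=1: 1
Satisfying count = 5

5


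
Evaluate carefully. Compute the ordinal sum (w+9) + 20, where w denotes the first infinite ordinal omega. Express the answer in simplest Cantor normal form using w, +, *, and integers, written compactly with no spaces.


Compute (w+9) + 20.
Ordinal + is associative but NOT commutative; for finite n>0, n + w = w but w + n stays w+n.
By associativity: (w+9) + 20 = w + (9+20) = w+29.
Result = w+29

w+29


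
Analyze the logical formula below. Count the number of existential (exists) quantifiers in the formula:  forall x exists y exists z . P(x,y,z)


Quantifier prefix: forall x exists y exists z
Mark each quantifier type:
  U E E
Universal count = 1, Existential count = 2
Asked for existential (exists) quantifiers: 2

2


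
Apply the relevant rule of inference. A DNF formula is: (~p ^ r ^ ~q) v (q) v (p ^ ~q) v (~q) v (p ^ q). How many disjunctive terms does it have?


A DNF formula is a disjunction of terms (conjunctions).
Terms are separated by v.
Counting the disjuncts: 5 terms.

5


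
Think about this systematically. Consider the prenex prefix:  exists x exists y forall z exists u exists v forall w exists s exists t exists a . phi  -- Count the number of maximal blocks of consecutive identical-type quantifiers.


Quantifier-type sequence: E E A E E A E E E  (A=forall, E=exists)
Group into maximal same-type runs:
  Ex2 | Ax1 | Ex2 | Ax1 | Ex3
Number of blocks = 5

5


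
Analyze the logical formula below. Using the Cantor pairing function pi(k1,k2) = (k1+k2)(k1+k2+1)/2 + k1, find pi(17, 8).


k1 + k2 = 25
(k1+k2)(k1+k2+1)/2 = 25 * 26 / 2 = 325
pi = 325 + 17 = 342

342


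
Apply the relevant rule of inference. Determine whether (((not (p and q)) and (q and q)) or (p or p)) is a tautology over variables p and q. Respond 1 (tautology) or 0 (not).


Check all 4 assignments:
p=0, q=0: 0
p=0, q=1: 1
p=1, q=0: 1
p=1, q=1: 1
Satisfying count = 3/4.
Tautology iff count = 4: no.

0


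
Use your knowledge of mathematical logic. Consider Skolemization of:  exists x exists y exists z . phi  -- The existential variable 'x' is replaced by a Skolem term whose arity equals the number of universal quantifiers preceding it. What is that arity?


Quantifier prefix: exists x exists y exists z
'x' is existentially quantified at position 1.
No universal quantifiers precede it.
Skolem function arity = 0 (a Skolem constant)

0


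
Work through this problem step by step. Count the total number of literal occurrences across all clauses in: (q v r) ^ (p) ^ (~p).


Counting literals in each clause:
Clause 1: 2 literal(s)
Clause 2: 1 literal(s)
Clause 3: 1 literal(s)
Total = 4

4


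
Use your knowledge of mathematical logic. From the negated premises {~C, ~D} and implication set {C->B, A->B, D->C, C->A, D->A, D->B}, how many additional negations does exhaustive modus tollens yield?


Initial negated facts: {~C, ~D}
Apply modus tollens to closure:
  (no implication fires)
Final negated: {~C, ~D}
New negations: {(none)}
Count = 0

0


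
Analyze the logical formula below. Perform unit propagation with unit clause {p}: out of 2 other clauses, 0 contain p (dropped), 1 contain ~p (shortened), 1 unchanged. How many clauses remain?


Satisfied (removed): 0
Shortened (remain): 1
Unchanged (remain): 1
Remaining = 1 + 1 = 2

2


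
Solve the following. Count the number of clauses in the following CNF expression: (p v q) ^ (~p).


A CNF formula is a conjunction of clauses.
Clauses are separated by ^.
Counting the conjuncts: 2 clauses.

2


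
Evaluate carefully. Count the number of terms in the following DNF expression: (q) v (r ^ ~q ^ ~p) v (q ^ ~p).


A DNF formula is a disjunction of terms (conjunctions).
Terms are separated by v.
Counting the disjuncts: 3 terms.

3


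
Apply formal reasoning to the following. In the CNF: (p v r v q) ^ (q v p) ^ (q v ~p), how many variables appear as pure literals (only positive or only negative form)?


Check each variable for pure literal status:
p: mixed (not pure)
q: pure positive
r: pure positive
Pure literal count = 2

2


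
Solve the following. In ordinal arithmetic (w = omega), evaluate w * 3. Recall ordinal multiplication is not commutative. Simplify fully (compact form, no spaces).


Compute w * 3.
Ordinal * is associative and left-distributive over +, but NOT commutative; for finite n>1, n*w = w but w*n stays w*n.
w * 3 means 3 copies of w concatenated: w*3.
Result = w*3

w*3


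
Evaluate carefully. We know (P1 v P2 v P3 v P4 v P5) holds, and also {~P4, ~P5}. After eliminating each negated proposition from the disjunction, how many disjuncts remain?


Original disjuncts (5): P1, P2, P3, P4, P5
Negated (eliminate): ~P4, ~P5
Remaining disjuncts: P1, P2, P3
Count = 5 - 2 = 3

3


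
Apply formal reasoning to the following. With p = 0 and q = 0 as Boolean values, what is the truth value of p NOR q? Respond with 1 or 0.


p = 0, q = 0
Operation: p NOR q
Evaluate: 0 NOR 0 = 1

1


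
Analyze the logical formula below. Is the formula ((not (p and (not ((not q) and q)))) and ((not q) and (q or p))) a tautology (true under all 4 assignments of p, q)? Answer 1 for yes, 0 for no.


Check all 4 assignments:
p=0, q=0: 0
p=0, q=1: 0
p=1, q=0: 0
p=1, q=1: 0
Satisfying count = 0/4.
Tautology iff count = 4: no.

0


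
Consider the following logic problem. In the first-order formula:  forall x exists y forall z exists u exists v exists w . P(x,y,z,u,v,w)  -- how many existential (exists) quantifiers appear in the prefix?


Quantifier prefix: forall x exists y forall z exists u exists v exists w
Mark each quantifier type:
  U E U E E E
Universal count = 2, Existential count = 4
Asked for existential (exists) quantifiers: 4

4


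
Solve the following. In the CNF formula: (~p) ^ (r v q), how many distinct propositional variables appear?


Identify each variable that appears in the formula.
Variables found: p, q, r
Count = 3

3


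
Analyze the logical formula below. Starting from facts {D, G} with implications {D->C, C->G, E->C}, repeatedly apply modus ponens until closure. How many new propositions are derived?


Initial facts: {D, G}
Apply modus ponens to closure:
  D and D->C  =>  C
Final known: {C, D, G}
New propositions: {C}
Count = 1

1


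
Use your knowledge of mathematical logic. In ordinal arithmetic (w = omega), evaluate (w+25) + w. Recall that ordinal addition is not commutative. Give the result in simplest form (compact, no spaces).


Compute (w+25) + w.
Ordinal + is associative but NOT commutative; for finite n>0, n + w = w but w + n stays w+n.
(w+25) + w = w + (25+w) = w + w = w*2 (the finite tail 25 is absorbed by the right w).
Result = w*2

w*2


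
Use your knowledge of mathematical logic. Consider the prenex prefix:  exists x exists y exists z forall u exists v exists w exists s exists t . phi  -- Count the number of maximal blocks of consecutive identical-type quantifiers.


Quantifier-type sequence: E E E A E E E E  (A=forall, E=exists)
Group into maximal same-type runs:
  Ex3 | Ax1 | Ex4
Number of blocks = 3

3


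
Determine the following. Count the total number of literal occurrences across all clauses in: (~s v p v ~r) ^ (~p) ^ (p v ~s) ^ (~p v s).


Counting literals in each clause:
Clause 1: 3 literal(s)
Clause 2: 1 literal(s)
Clause 3: 2 literal(s)
Clause 4: 2 literal(s)
Total = 8

8


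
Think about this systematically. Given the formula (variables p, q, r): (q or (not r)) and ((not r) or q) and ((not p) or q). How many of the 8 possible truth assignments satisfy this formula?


Evaluate all 8 assignments for p, q, r:
p=0, q=0, r=0: 1
p=0, q=0, r=1: 0
p=0, q=1, r=0: 1
p=0, q=1, r=1: 1
p=1, q=0, r=0: 0
p=1, q=0, r=1: 0
p=1, q=1, r=0: 1
p=1, q=1, r=1: 1
Satisfying count = 5

5


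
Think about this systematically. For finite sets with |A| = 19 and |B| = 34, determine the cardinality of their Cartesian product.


The Cartesian product A x B contains all ordered pairs (a, b).
|A x B| = |A| * |B| = 19 * 34 = 646

646


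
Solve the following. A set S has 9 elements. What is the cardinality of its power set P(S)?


The power set of a set with n elements has 2^n elements.
|P(S)| = 2^9 = 512

512


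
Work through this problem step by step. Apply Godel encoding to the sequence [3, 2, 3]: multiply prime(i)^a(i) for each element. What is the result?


Encode each element as an exponent of the corresponding prime:
  2^3 = 8
  3^2 = 9
  5^3 = 125
Product = 8 * 9 * 125 = 9000

9000


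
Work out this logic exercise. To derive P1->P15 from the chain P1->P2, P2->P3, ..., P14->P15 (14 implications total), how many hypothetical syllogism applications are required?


With 14 implications in a chain connecting 15 propositions:
P1->P2, P2->P3, ..., P14->P15
Steps needed = (number of implications) - 1 = 14 - 1 = 13

13


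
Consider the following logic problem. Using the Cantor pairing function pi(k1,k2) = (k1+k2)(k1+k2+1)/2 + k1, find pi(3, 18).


k1 + k2 = 21
(k1+k2)(k1+k2+1)/2 = 21 * 22 / 2 = 231
pi = 231 + 3 = 234

234


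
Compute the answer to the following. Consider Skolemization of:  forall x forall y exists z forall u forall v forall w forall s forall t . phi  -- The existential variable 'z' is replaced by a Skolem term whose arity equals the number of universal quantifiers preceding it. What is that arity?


Quantifier prefix: forall x forall y exists z forall u forall v forall w forall s forall t
'z' is existentially quantified at position 3.
Universal variables preceding it: x, y
Skolem function arity = 2

2


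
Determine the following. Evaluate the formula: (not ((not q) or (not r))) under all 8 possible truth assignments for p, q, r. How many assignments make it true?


Check all 8 assignments:
p=0, q=0, r=0: 0
p=0, q=0, r=1: 0
p=0, q=1, r=0: 0
p=0, q=1, r=1: 1
p=1, q=0, r=0: 0
p=1, q=0, r=1: 0
p=1, q=1, r=0: 0
p=1, q=1, r=1: 1
Count of True = 2

2


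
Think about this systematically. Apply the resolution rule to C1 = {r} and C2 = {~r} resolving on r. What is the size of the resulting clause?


Remove r from C1 and ~r from C2.
C1 remainder: {}
C2 remainder: {}
Union (resolvent): {} (empty clause)
Resolvent has 0 literal(s).

0


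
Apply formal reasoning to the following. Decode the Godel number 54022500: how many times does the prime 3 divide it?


Factorize 54022500 by dividing by 3 repeatedly.
Division steps: 3 divides 54022500 exactly 2 time(s).
Exponent of 3 = 2

2


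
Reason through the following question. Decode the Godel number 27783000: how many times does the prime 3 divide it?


Factorize 27783000 by dividing by 3 repeatedly.
Division steps: 3 divides 27783000 exactly 4 time(s).
Exponent of 3 = 4

4


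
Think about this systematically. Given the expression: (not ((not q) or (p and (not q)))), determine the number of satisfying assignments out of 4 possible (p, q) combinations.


Check all 4 assignments:
p=0, q=0: 0
p=0, q=1: 1
p=1, q=0: 0
p=1, q=1: 1
Count of True = 2

2


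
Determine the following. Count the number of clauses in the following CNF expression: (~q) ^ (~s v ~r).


A CNF formula is a conjunction of clauses.
Clauses are separated by ^.
Counting the conjuncts: 2 clauses.

2


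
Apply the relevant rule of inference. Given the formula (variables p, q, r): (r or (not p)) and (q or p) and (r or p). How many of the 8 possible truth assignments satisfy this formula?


Evaluate all 8 assignments for p, q, r:
p=0, q=0, r=0: 0
p=0, q=0, r=1: 0
p=0, q=1, r=0: 0
p=0, q=1, r=1: 1
p=1, q=0, r=0: 0
p=1, q=0, r=1: 1
p=1, q=1, r=0: 0
p=1, q=1, r=1: 1
Satisfying count = 3

3


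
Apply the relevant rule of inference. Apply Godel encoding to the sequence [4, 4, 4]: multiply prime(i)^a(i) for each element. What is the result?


Encode each element as an exponent of the corresponding prime:
  2^4 = 16
  3^4 = 81
  5^4 = 625
Product = 16 * 81 * 625 = 810000

810000


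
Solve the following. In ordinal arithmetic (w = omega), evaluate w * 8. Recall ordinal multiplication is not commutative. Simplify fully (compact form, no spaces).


Compute w * 8.
Ordinal * is associative and left-distributive over +, but NOT commutative; for finite n>1, n*w = w but w*n stays w*n.
w * 8 means 8 copies of w concatenated: w*8.
Result = w*8

w*8


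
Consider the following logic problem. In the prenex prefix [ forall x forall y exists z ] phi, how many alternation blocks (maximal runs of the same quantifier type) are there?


Quantifier-type sequence: A A E  (A=forall, E=exists)
Group into maximal same-type runs:
  Ax2 | Ex1
Number of blocks = 2

2


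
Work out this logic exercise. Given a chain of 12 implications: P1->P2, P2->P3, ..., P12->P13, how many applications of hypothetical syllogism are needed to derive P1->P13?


With 12 implications in a chain connecting 13 propositions:
P1->P2, P2->P3, ..., P12->P13
Steps needed = (number of implications) - 1 = 12 - 1 = 11

11


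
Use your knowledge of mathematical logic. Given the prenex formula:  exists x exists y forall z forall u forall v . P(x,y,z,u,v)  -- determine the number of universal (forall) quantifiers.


Quantifier prefix: exists x exists y forall z forall u forall v
Mark each quantifier type:
  E E U U U
Universal count = 3, Existential count = 2
Asked for universal (forall) quantifiers: 3

3


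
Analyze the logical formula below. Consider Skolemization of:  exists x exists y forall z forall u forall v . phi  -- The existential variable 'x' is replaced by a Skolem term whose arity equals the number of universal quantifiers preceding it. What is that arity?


Quantifier prefix: exists x exists y forall z forall u forall v
'x' is existentially quantified at position 1.
No universal quantifiers precede it.
Skolem function arity = 0 (a Skolem constant)

0


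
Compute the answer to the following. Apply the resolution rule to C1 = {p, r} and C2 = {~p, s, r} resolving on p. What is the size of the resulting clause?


Remove p from C1 and ~p from C2.
C1 remainder: {r}
C2 remainder: {s, r}
Union (resolvent): {r, s}
Resolvent has 2 literal(s).

2


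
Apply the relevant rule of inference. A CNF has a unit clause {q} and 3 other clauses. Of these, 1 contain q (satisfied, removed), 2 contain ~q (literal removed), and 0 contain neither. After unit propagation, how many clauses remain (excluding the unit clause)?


Satisfied (removed): 1
Shortened (remain): 2
Unchanged (remain): 0
Remaining = 2 + 0 = 2

2


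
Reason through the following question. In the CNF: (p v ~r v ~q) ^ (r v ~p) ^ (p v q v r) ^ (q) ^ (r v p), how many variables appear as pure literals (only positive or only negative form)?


Check each variable for pure literal status:
p: mixed (not pure)
q: mixed (not pure)
r: mixed (not pure)
Pure literal count = 0

0


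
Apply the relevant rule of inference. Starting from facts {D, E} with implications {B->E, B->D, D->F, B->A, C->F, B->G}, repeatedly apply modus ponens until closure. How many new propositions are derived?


Initial facts: {D, E}
Apply modus ponens to closure:
  D and D->F  =>  F
Final known: {D, E, F}
New propositions: {F}
Count = 1

1
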